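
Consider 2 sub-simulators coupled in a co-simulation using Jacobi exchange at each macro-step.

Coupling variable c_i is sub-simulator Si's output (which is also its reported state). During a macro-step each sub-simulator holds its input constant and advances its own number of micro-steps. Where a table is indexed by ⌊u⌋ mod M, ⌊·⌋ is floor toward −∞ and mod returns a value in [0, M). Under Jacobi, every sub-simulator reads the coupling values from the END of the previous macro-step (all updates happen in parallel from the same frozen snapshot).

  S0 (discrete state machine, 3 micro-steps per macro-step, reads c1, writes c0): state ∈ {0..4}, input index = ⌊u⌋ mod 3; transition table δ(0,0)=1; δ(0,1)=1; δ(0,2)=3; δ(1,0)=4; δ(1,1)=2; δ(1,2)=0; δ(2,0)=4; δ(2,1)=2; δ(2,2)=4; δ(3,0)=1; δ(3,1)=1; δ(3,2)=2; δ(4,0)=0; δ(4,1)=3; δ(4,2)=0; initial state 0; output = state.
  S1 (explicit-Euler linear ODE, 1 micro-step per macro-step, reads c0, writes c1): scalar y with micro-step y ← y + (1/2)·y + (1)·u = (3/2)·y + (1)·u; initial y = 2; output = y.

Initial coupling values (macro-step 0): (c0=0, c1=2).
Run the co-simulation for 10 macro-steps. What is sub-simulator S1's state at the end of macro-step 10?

S1 state at macro-step 10 = 174897/512

macro 1: S0 reads c1=2 → after 3×micro: 4; S1 reads c0=0 → after 1×micro: 3 ⇒ (c0=4, c1=3)
macro 2: S0 reads c1=3 → after 3×micro: 4; S1 reads c0=4 → after 1×micro: 17/2 ⇒ (c0=4, c1=17/2)
macro 3: S0 reads c1=17/2 → after 3×micro: 2; S1 reads c0=4 → after 1×micro: 67/4 ⇒ (c0=2, c1=67/4)
macro 4: S0 reads c1=67/4 → after 3×micro: 2; S1 reads c0=2 → after 1×micro: 217/8 ⇒ (c0=2, c1=217/8)
macro 5: S0 reads c1=217/8 → after 3×micro: 1; S1 reads c0=2 → after 1×micro: 683/16 ⇒ (c0=1, c1=683/16)
macro 6: S0 reads c1=683/16 → after 3×micro: 1; S1 reads c0=1 → after 1×micro: 2081/32 ⇒ (c0=1, c1=2081/32)
macro 7: S0 reads c1=2081/32 → after 3×micro: 2; S1 reads c0=1 → after 1×micro: 6307/64 ⇒ (c0=2, c1=6307/64)
macro 8: S0 reads c1=6307/64 → after 3×micro: 3; S1 reads c0=2 → after 1×micro: 19177/128 ⇒ (c0=3, c1=19177/128)
macro 9: S0 reads c1=19177/128 → after 3×micro: 0; S1 reads c0=3 → after 1×micro: 58299/256 ⇒ (c0=0, c1=58299/256)
macro 10: S0 reads c1=58299/256 → after 3×micro: 4; S1 reads c0=0 → after 1×micro: 174897/512 ⇒ (c0=4, c1=174897/512)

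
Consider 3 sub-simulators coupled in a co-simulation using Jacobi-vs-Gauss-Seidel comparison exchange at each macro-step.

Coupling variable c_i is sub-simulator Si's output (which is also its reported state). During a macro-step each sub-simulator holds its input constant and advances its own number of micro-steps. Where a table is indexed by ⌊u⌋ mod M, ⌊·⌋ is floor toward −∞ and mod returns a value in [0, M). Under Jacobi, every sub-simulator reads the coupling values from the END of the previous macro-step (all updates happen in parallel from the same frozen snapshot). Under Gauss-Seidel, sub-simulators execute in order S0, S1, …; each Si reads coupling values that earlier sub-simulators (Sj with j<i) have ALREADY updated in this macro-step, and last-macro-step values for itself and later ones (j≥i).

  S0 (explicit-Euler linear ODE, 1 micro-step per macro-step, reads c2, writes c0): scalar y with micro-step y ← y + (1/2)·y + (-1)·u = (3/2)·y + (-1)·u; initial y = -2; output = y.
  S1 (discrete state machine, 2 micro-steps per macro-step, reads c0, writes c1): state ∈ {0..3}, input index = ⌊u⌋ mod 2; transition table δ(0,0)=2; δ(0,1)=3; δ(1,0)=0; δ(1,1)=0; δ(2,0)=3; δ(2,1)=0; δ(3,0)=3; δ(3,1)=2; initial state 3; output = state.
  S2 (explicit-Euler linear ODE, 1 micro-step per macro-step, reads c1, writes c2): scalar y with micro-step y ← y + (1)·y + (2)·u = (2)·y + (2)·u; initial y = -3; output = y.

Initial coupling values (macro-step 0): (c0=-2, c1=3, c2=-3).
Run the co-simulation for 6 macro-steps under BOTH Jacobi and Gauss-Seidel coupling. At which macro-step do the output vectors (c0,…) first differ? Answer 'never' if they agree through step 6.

first divergence at macro-step: 4

[Jacobi] macro 1: S0 reads c2=-3 → after 1×micro: 0; S1 reads c0=-2 → after 2×micro: 3; S2 reads c1=3 → after 1×micro: 0 ⇒ (c0=0, c1=3, c2=0)
[Jacobi] macro 2: S0 reads c2=0 → after 1×micro: 0; S1 reads c0=0 → after 2×micro: 3; S2 reads c1=3 → after 1×micro: 6 ⇒ (c0=0, c1=3, c2=6)
[Jacobi] macro 3: S0 reads c2=6 → after 1×micro: -6; S1 reads c0=0 → after 2×micro: 3; S2 reads c1=3 → after 1×micro: 18 ⇒ (c0=-6, c1=3, c2=18)
[Jacobi] macro 4: S0 reads c2=18 → after 1×micro: -27; S1 reads c0=-6 → after 2×micro: 3; S2 reads c1=3 → after 1×micro: 42 ⇒ (c0=-27, c1=3, c2=42)
[Jacobi] macro 5: S0 reads c2=42 → after 1×micro: -165/2; S1 reads c0=-27 → after 2×micro: 0; S2 reads c1=3 → after 1×micro: 90 ⇒ (c0=-165/2, c1=0, c2=90)
[Jacobi] macro 6: S0 reads c2=90 → after 1×micro: -855/4; S1 reads c0=-165/2 → after 2×micro: 2; S2 reads c1=0 → after 1×micro: 180 ⇒ (c0=-855/4, c1=2, c2=180)
[Gauss-Seidel] macro 1: S0 reads c2=-3 → after 1×micro: 0; S1 reads c0=0 → after 2×micro: 3; S2 reads c1=3 → after 1×micro: 0 ⇒ (c0=0, c1=3, c2=0)
[Gauss-Seidel] macro 2: S0 reads c2=0 → after 1×micro: 0; S1 reads c0=0 → after 2×micro: 3; S2 reads c1=3 → after 1×micro: 6 ⇒ (c0=0, c1=3, c2=6)
[Gauss-Seidel] macro 3: S0 reads c2=6 → after 1×micro: -6; S1 reads c0=-6 → after 2×micro: 3; S2 reads c1=3 → after 1×micro: 18 ⇒ (c0=-6, c1=3, c2=18)
[Gauss-Seidel] macro 4: S0 reads c2=18 → after 1×micro: -27; S1 reads c0=-27 → after 2×micro: 0; S2 reads c1=0 → after 1×micro: 36 ⇒ (c0=-27, c1=0, c2=36)
[Gauss-Seidel] macro 5: S0 reads c2=36 → after 1×micro: -153/2; S1 reads c0=-153/2 → after 2×micro: 2; S2 reads c1=2 → after 1×micro: 76 ⇒ (c0=-153/2, c1=2, c2=76)
[Gauss-Seidel] macro 6: S0 reads c2=76 → after 1×micro: -763/4; S1 reads c0=-763/4 → after 2×micro: 3; S2 reads c1=3 → after 1×micro: 158 ⇒ (c0=-763/4, c1=3, c2=158)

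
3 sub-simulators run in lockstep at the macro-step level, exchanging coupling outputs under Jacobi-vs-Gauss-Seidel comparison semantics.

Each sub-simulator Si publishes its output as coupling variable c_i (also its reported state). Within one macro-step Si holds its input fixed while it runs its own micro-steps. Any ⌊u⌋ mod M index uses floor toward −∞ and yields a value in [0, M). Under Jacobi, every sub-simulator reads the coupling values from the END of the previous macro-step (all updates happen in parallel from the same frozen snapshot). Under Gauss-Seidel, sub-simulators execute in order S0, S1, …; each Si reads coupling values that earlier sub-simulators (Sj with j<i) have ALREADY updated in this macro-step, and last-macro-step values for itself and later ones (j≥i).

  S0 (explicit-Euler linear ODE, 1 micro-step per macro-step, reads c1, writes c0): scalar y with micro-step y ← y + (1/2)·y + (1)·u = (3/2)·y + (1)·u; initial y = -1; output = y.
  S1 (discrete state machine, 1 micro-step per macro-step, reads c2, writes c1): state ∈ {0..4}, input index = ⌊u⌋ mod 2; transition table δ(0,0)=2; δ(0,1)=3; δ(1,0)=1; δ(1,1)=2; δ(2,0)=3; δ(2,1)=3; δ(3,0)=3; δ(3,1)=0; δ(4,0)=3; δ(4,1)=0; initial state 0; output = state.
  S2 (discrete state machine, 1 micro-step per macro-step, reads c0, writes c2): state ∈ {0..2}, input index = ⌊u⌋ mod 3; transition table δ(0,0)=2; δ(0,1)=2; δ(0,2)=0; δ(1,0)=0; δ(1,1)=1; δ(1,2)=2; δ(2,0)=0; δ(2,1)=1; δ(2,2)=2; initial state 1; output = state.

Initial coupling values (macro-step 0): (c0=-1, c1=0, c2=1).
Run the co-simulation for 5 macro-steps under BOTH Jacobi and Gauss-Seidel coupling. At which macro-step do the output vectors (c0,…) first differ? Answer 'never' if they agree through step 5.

first divergence at macro-step: 1

[Jacobi] macro 1: S0 reads c1=0 → after 1×micro: -3/2; S1 reads c2=1 → after 1×micro: 3; S2 reads c0=-1 → after 1×micro: 2 ⇒ (c0=-3/2, c1=3, c2=2)
[Jacobi] macro 2: S0 reads c1=3 → after 1×micro: 3/4; S1 reads c2=2 → after 1×micro: 3; S2 reads c0=-3/2 → after 1×micro: 1 ⇒ (c0=3/4, c1=3, c2=1)
[Jacobi] macro 3: S0 reads c1=3 → after 1×micro: 33/8; S1 reads c2=1 → after 1×micro: 0; S2 reads c0=3/4 → after 1×micro: 0 ⇒ (c0=33/8, c1=0, c2=0)
[Jacobi] macro 4: S0 reads c1=0 → after 1×micro: 99/16; S1 reads c2=0 → after 1×micro: 2; S2 reads c0=33/8 → after 1×micro: 2 ⇒ (c0=99/16, c1=2, c2=2)
[Jacobi] macro 5: S0 reads c1=2 → after 1×micro: 361/32; S1 reads c2=2 → after 1×micro: 3; S2 reads c0=99/16 → after 1×micro: 0 ⇒ (c0=361/32, c1=3, c2=0)
[Gauss-Seidel] macro 1: S0 reads c1=0 → after 1×micro: -3/2; S1 reads c2=1 → after 1×micro: 3; S2 reads c0=-3/2 → after 1×micro: 1 ⇒ (c0=-3/2, c1=3, c2=1)
[Gauss-Seidel] macro 2: S0 reads c1=3 → after 1×micro: 3/4; S1 reads c2=1 → after 1×micro: 0; S2 reads c0=3/4 → after 1×micro: 0 ⇒ (c0=3/4, c1=0, c2=0)
[Gauss-Seidel] macro 3: S0 reads c1=0 → after 1×micro: 9/8; S1 reads c2=0 → after 1×micro: 2; S2 reads c0=9/8 → after 1×micro: 2 ⇒ (c0=9/8, c1=2, c2=2)
[Gauss-Seidel] macro 4: S0 reads c1=2 → after 1×micro: 59/16; S1 reads c2=2 → after 1×micro: 3; S2 reads c0=59/16 → after 1×micro: 0 ⇒ (c0=59/16, c1=3, c2=0)
[Gauss-Seidel] macro 5: S0 reads c1=3 → after 1×micro: 273/32; S1 reads c2=0 → after 1×micro: 3; S2 reads c0=273/32 → after 1×micro: 0 ⇒ (c0=273/32, c1=3, c2=0)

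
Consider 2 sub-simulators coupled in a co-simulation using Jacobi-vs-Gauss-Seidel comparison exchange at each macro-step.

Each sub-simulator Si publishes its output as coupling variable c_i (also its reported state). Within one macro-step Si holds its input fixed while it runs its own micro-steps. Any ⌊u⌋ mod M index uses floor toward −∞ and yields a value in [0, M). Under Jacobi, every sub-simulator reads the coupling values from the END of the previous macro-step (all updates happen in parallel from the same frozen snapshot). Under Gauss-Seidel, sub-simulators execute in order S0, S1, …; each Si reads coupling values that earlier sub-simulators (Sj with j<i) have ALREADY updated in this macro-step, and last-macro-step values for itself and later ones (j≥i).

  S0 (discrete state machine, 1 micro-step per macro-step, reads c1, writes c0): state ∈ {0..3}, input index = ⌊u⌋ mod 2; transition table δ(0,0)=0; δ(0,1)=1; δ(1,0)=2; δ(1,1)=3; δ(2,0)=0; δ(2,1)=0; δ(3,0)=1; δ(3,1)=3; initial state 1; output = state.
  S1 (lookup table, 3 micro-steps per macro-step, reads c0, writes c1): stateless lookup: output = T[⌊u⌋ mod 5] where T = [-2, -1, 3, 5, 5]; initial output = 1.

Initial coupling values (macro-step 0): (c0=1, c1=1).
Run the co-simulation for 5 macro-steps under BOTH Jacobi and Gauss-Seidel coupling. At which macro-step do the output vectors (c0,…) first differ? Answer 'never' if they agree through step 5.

[Jacobi] macro 1: S0 reads c1=1 → after 1×micro: 3; S1 reads c0=1 → after 3×micro: -1 ⇒ (c0=3, c1=-1)
[Jacobi] macro 2: S0 reads c1=-1 → after 1×micro: 3; S1 reads c0=3 → after 3×micro: 5 ⇒ (c0=3, c1=5)
[Jacobi] macro 3: S0 reads c1=5 → after 1×micro: 3; S1 reads c0=3 → after 3×micro: 5 ⇒ (c0=3, c1=5)
[Jacobi] macro 4: S0 reads c1=5 → after 1×micro: 3; S1 reads c0=3 → after 3×micro: 5 ⇒ (c0=3, c1=5)
[Jacobi] macro 5: S0 reads c1=5 → after 1×micro: 3; S1 reads c0=3 → after 3×micro: 5 ⇒ (c0=3, c1=5)
[Gauss-Seidel] macro 1: S0 reads c1=1 → after 1×micro: 3; S1 reads c0=3 → after 3×micro: 5 ⇒ (c0=3, c1=5)
[Gauss-Seidel] macro 2: S0 reads c1=5 → after 1×micro: 3; S1 reads c0=3 → after 3×micro: 5 ⇒ (c0=3, c1=5)
[Gauss-Seidel] macro 3: S0 reads c1=5 → after 1×micro: 3; S1 reads c0=3 → after 3×micro: 5 ⇒ (c0=3, c1=5)
[Gauss-Seidel] macro 4: S0 reads c1=5 → after 1×micro: 3; S1 reads c0=3 → after 3×micro: 5 ⇒ (c0=3, c1=5)
[Gauss-Seidel] macro 5: S0 reads c1=5 → after 1×micro: 3; S1 reads c0=3 → after 3×micro: 5 ⇒ (c0=3, c1=5)

first divergence at macro-step: 1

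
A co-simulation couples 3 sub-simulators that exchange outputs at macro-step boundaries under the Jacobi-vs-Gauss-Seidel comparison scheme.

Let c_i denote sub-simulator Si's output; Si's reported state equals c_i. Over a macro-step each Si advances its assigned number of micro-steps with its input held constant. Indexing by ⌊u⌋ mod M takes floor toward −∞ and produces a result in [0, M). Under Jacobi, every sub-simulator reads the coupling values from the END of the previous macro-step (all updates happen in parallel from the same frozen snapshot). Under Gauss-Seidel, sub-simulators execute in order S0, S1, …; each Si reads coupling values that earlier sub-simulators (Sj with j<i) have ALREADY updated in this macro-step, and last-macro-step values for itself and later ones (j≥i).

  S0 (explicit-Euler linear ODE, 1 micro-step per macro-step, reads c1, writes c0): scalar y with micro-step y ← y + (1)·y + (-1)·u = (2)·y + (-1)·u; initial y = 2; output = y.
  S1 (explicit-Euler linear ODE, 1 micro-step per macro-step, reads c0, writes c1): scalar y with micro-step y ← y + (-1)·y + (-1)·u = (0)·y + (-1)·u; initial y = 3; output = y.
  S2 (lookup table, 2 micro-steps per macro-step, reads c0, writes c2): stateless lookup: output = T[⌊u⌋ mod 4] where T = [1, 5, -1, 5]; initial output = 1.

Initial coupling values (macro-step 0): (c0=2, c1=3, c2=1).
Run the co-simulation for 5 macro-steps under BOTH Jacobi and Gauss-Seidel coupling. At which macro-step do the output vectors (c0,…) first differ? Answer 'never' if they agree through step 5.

first divergence at macro-step: 1

[Jacobi] macro 1: S0 reads c1=3 → after 1×micro: 1; S1 reads c0=2 → after 1×micro: -2; S2 reads c0=2 → after 2×micro: -1 ⇒ (c0=1, c1=-2, c2=-1)
[Jacobi] macro 2: S0 reads c1=-2 → after 1×micro: 4; S1 reads c0=1 → after 1×micro: -1; S2 reads c0=1 → after 2×micro: 5 ⇒ (c0=4, c1=-1, c2=5)
[Jacobi] macro 3: S0 reads c1=-1 → after 1×micro: 9; S1 reads c0=4 → after 1×micro: -4; S2 reads c0=4 → after 2×micro: 1 ⇒ (c0=9, c1=-4, c2=1)
[Jacobi] macro 4: S0 reads c1=-4 → after 1×micro: 22; S1 reads c0=9 → after 1×micro: -9; S2 reads c0=9 → after 2×micro: 5 ⇒ (c0=22, c1=-9, c2=5)
[Jacobi] macro 5: S0 reads c1=-9 → after 1×micro: 53; S1 reads c0=22 → after 1×micro: -22; S2 reads c0=22 → after 2×micro: -1 ⇒ (c0=53, c1=-22, c2=-1)
[Gauss-Seidel] macro 1: S0 reads c1=3 → after 1×micro: 1; S1 reads c0=1 → after 1×micro: -1; S2 reads c0=1 → after 2×micro: 5 ⇒ (c0=1, c1=-1, c2=5)
[Gauss-Seidel] macro 2: S0 reads c1=-1 → after 1×micro: 3; S1 reads c0=3 → after 1×micro: -3; S2 reads c0=3 → after 2×micro: 5 ⇒ (c0=3, c1=-3, c2=5)
[Gauss-Seidel] macro 3: S0 reads c1=-3 → after 1×micro: 9; S1 reads c0=9 → after 1×micro: -9; S2 reads c0=9 → after 2×micro: 5 ⇒ (c0=9, c1=-9, c2=5)
[Gauss-Seidel] macro 4: S0 reads c1=-9 → after 1×micro: 27; S1 reads c0=27 → after 1×micro: -27; S2 reads c0=27 → after 2×micro: 5 ⇒ (c0=27, c1=-27, c2=5)
[Gauss-Seidel] macro 5: S0 reads c1=-27 → after 1×micro: 81; S1 reads c0=81 → after 1×micro: -81; S2 reads c0=81 → after 2×micro: 5 ⇒ (c0=81, c1=-81, c2=5)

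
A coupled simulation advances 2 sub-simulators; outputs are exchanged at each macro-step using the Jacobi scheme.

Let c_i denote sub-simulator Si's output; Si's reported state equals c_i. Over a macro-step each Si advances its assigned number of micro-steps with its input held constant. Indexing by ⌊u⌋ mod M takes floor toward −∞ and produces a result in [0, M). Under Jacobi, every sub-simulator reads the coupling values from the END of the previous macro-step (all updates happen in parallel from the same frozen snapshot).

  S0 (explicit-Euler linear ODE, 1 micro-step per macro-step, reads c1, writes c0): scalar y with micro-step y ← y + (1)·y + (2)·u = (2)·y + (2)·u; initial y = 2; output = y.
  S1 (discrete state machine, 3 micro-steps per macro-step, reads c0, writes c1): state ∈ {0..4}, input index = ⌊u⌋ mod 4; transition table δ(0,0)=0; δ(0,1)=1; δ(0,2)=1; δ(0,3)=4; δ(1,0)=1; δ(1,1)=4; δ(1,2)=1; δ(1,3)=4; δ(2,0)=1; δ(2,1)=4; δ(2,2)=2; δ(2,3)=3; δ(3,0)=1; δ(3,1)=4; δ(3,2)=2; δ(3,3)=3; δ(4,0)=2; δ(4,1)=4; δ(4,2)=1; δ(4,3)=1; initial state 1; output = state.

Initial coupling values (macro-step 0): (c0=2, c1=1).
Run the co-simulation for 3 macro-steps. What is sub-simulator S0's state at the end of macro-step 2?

macro 1: S0 reads c1=1 → after 1×micro: 6; S1 reads c0=2 → after 3×micro: 1 ⇒ (c0=6, c1=1)
macro 2: S0 reads c1=1 → after 1×micro: 14; S1 reads c0=6 → after 3×micro: 1 ⇒ (c0=14, c1=1)
macro 3: S0 reads c1=1 → after 1×micro: 30; S1 reads c0=14 → after 3×micro: 1 ⇒ (c0=30, c1=1)

S0 state at macro-step 2 = 14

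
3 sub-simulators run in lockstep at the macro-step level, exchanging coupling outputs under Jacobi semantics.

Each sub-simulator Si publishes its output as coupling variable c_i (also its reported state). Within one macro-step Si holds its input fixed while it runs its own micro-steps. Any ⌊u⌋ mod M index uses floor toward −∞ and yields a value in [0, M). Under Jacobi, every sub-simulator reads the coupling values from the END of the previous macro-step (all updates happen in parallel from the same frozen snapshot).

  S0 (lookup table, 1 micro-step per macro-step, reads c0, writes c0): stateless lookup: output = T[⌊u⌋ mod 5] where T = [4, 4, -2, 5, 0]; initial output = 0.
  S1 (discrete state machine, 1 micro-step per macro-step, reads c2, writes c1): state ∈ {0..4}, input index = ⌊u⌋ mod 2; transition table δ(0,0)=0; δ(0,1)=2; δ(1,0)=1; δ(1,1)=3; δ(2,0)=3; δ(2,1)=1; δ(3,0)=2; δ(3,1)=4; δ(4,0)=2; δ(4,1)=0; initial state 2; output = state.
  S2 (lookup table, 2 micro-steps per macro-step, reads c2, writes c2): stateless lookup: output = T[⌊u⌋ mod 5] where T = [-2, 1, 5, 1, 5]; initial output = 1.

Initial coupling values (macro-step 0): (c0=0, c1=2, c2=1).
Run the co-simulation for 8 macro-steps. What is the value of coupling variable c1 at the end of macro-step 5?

macro 1: S0 reads c0=0 → after 1×micro: 4; S1 reads c2=1 → after 1×micro: 1; S2 reads c2=1 → after 2×micro: 1 ⇒ (c0=4, c1=1, c2=1)
macro 2: S0 reads c0=4 → after 1×micro: 0; S1 reads c2=1 → after 1×micro: 3; S2 reads c2=1 → after 2×micro: 1 ⇒ (c0=0, c1=3, c2=1)
macro 3: S0 reads c0=0 → after 1×micro: 4; S1 reads c2=1 → after 1×micro: 4; S2 reads c2=1 → after 2×micro: 1 ⇒ (c0=4, c1=4, c2=1)
macro 4: S0 reads c0=4 → after 1×micro: 0; S1 reads c2=1 → after 1×micro: 0; S2 reads c2=1 → after 2×micro: 1 ⇒ (c0=0, c1=0, c2=1)
macro 5: S0 reads c0=0 → after 1×micro: 4; S1 reads c2=1 → after 1×micro: 2; S2 reads c2=1 → after 2×micro: 1 ⇒ (c0=4, c1=2, c2=1)
macro 6: S0 reads c0=4 → after 1×micro: 0; S1 reads c2=1 → after 1×micro: 1; S2 reads c2=1 → after 2×micro: 1 ⇒ (c0=0, c1=1, c2=1)
macro 7: S0 reads c0=0 → after 1×micro: 4; S1 reads c2=1 → after 1×micro: 3; S2 reads c2=1 → after 2×micro: 1 ⇒ (c0=4, c1=3, c2=1)
macro 8: S0 reads c0=4 → after 1×micro: 0; S1 reads c2=1 → after 1×micro: 4; S2 reads c2=1 → after 2×micro: 1 ⇒ (c0=0, c1=4, c2=1)

c1 at macro-step 5 = 2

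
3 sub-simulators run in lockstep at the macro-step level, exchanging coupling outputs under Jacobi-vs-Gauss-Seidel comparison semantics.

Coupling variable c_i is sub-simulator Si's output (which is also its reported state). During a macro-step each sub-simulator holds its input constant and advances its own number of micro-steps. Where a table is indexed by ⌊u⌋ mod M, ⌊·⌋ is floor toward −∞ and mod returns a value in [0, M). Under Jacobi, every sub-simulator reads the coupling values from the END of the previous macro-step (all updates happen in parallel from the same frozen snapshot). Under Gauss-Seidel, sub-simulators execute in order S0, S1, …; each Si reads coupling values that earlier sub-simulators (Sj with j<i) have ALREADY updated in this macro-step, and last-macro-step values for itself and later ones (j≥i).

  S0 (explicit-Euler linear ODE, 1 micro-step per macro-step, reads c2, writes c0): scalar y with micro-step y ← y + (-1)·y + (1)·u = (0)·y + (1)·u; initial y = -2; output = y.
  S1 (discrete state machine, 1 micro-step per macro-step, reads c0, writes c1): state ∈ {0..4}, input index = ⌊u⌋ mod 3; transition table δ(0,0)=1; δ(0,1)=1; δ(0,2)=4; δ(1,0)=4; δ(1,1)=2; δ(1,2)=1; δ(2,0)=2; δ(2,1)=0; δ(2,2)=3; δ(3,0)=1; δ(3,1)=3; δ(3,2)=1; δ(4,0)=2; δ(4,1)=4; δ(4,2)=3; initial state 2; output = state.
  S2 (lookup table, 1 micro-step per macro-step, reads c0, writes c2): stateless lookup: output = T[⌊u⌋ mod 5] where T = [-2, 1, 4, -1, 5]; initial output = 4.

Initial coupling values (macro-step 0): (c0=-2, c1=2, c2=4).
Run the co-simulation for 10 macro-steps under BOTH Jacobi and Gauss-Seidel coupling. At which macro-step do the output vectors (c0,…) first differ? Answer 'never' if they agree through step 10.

[Jacobi] macro 1: S0 reads c2=4 → after 1×micro: 4; S1 reads c0=-2 → after 1×micro: 0; S2 reads c0=-2 → after 1×micro: -1 ⇒ (c0=4, c1=0, c2=-1)
[Jacobi] macro 2: S0 reads c2=-1 → after 1×micro: -1; S1 reads c0=4 → after 1×micro: 1; S2 reads c0=4 → after 1×micro: 5 ⇒ (c0=-1, c1=1, c2=5)
[Jacobi] macro 3: S0 reads c2=5 → after 1×micro: 5; S1 reads c0=-1 → after 1×micro: 1; S2 reads c0=-1 → after 1×micro: 5 ⇒ (c0=5, c1=1, c2=5)
[Jacobi] macro 4: S0 reads c2=5 → after 1×micro: 5; S1 reads c0=5 → after 1×micro: 1; S2 reads c0=5 → after 1×micro: -2 ⇒ (c0=5, c1=1, c2=-2)
[Jacobi] macro 5: S0 reads c2=-2 → after 1×micro: -2; S1 reads c0=5 → after 1×micro: 1; S2 reads c0=5 → after 1×micro: -2 ⇒ (c0=-2, c1=1, c2=-2)
[Jacobi] macro 6: S0 reads c2=-2 → after 1×micro: -2; S1 reads c0=-2 → after 1×micro: 2; S2 reads c0=-2 → after 1×micro: -1 ⇒ (c0=-2, c1=2, c2=-1)
[Jacobi] macro 7: S0 reads c2=-1 → after 1×micro: -1; S1 reads c0=-2 → after 1×micro: 0; S2 reads c0=-2 → after 1×micro: -1 ⇒ (c0=-1, c1=0, c2=-1)
[Jacobi] macro 8: S0 reads c2=-1 → after 1×micro: -1; S1 reads c0=-1 → after 1×micro: 4; S2 reads c0=-1 → after 1×micro: 5 ⇒ (c0=-1, c1=4, c2=5)
[Jacobi] macro 9: S0 reads c2=5 → after 1×micro: 5; S1 reads c0=-1 → after 1×micro: 3; S2 reads c0=-1 → after 1×micro: 5 ⇒ (c0=5, c1=3, c2=5)
[Jacobi] macro 10: S0 reads c2=5 → after 1×micro: 5; S1 reads c0=5 → after 1×micro: 1; S2 reads c0=5 → after 1×micro: -2 ⇒ (c0=5, c1=1, c2=-2)
[Gauss-Seidel] macro 1: S0 reads c2=4 → after 1×micro: 4; S1 reads c0=4 → after 1×micro: 0; S2 reads c0=4 → after 1×micro: 5 ⇒ (c0=4, c1=0, c2=5)
[Gauss-Seidel] macro 2: S0 reads c2=5 → after 1×micro: 5; S1 reads c0=5 → after 1×micro: 4; S2 reads c0=5 → after 1×micro: -2 ⇒ (c0=5, c1=4, c2=-2)
[Gauss-Seidel] macro 3: S0 reads c2=-2 → after 1×micro: -2; S1 reads c0=-2 → after 1×micro: 4; S2 reads c0=-2 → after 1×micro: -1 ⇒ (c0=-2, c1=4, c2=-1)
[Gauss-Seidel] macro 4: S0 reads c2=-1 → after 1×micro: -1; S1 reads c0=-1 → after 1×micro: 3; S2 reads c0=-1 → after 1×micro: 5 ⇒ (c0=-1, c1=3, c2=5)
[Gauss-Seidel] macro 5: S0 reads c2=5 → after 1×micro: 5; S1 reads c0=5 → after 1×micro: 1; S2 reads c0=5 → after 1×micro: -2 ⇒ (c0=5, c1=1, c2=-2)
[Gauss-Seidel] macro 6: S0 reads c2=-2 → after 1×micro: -2; S1 reads c0=-2 → after 1×micro: 2; S2 reads c0=-2 → after 1×micro: -1 ⇒ (c0=-2, c1=2, c2=-1)
[Gauss-Seidel] macro 7: S0 reads c2=-1 → after 1×micro: -1; S1 reads c0=-1 → after 1×micro: 3; S2 reads c0=-1 → after 1×micro: 5 ⇒ (c0=-1, c1=3, c2=5)
[Gauss-Seidel] macro 8: S0 reads c2=5 → after 1×micro: 5; S1 reads c0=5 → after 1×micro: 1; S2 reads c0=5 → after 1×micro: -2 ⇒ (c0=5, c1=1, c2=-2)
[Gauss-Seidel] macro 9: S0 reads c2=-2 → after 1×micro: -2; S1 reads c0=-2 → after 1×micro: 2; S2 reads c0=-2 → after 1×micro: -1 ⇒ (c0=-2, c1=2, c2=-1)
[Gauss-Seidel] macro 10: S0 reads c2=-1 → after 1×micro: -1; S1 reads c0=-1 → after 1×micro: 3; S2 reads c0=-1 → after 1×micro: 5 ⇒ (c0=-1, c1=3, c2=5)

first divergence at macro-step: 1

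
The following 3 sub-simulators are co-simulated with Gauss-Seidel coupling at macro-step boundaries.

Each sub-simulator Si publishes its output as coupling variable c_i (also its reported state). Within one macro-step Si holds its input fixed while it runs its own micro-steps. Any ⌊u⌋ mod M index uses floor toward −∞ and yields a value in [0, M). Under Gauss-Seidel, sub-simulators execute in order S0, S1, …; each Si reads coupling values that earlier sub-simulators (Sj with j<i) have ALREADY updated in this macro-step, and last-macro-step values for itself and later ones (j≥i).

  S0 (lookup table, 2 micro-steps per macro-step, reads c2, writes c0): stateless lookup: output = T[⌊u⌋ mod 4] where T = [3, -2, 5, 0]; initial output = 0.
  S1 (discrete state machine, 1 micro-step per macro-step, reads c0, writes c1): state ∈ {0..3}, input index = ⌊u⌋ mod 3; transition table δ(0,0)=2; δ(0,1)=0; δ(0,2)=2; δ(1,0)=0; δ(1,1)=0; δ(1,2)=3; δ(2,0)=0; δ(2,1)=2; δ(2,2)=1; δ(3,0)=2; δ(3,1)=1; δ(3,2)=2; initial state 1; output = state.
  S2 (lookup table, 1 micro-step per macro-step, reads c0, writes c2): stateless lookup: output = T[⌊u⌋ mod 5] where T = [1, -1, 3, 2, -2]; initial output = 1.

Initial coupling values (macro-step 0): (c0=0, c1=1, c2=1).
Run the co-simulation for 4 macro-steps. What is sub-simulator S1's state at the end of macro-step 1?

macro 1: S0 reads c2=1 → after 2×micro: -2; S1 reads c0=-2 → after 1×micro: 0; S2 reads c0=-2 → after 1×micro: 2 ⇒ (c0=-2, c1=0, c2=2)
macro 2: S0 reads c2=2 → after 2×micro: 5; S1 reads c0=5 → after 1×micro: 2; S2 reads c0=5 → after 1×micro: 1 ⇒ (c0=5, c1=2, c2=1)
macro 3: S0 reads c2=1 → after 2×micro: -2; S1 reads c0=-2 → after 1×micro: 2; S2 reads c0=-2 → after 1×micro: 2 ⇒ (c0=-2, c1=2, c2=2)
macro 4: S0 reads c2=2 → after 2×micro: 5; S1 reads c0=5 → after 1×micro: 1; S2 reads c0=5 → after 1×micro: 1 ⇒ (c0=5, c1=1, c2=1)

S1 state at macro-step 1 = 0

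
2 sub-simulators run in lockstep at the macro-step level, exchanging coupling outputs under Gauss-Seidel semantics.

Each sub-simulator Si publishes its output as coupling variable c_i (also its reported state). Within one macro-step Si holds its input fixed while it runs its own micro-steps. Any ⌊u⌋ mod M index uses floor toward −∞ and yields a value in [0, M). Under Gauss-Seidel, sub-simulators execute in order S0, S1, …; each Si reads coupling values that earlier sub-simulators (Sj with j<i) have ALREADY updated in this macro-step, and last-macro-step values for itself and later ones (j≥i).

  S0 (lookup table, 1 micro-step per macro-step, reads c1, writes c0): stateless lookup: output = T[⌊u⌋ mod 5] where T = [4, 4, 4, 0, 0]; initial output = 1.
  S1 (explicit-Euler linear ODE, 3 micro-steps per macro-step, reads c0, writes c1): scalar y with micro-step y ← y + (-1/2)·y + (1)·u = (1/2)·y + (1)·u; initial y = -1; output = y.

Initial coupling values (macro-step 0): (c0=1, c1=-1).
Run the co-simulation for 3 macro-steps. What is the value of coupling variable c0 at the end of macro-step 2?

c0 at macro-step 2 = 0

macro 1: S0 reads c1=-1 → after 1×micro: 0; S1 reads c0=0 → after 3×micro: -1/8 ⇒ (c0=0, c1=-1/8)
macro 2: S0 reads c1=-1/8 → after 1×micro: 0; S1 reads c0=0 → after 3×micro: -1/64 ⇒ (c0=0, c1=-1/64)
macro 3: S0 reads c1=-1/64 → after 1×micro: 0; S1 reads c0=0 → after 3×micro: -1/512 ⇒ (c0=0, c1=-1/512)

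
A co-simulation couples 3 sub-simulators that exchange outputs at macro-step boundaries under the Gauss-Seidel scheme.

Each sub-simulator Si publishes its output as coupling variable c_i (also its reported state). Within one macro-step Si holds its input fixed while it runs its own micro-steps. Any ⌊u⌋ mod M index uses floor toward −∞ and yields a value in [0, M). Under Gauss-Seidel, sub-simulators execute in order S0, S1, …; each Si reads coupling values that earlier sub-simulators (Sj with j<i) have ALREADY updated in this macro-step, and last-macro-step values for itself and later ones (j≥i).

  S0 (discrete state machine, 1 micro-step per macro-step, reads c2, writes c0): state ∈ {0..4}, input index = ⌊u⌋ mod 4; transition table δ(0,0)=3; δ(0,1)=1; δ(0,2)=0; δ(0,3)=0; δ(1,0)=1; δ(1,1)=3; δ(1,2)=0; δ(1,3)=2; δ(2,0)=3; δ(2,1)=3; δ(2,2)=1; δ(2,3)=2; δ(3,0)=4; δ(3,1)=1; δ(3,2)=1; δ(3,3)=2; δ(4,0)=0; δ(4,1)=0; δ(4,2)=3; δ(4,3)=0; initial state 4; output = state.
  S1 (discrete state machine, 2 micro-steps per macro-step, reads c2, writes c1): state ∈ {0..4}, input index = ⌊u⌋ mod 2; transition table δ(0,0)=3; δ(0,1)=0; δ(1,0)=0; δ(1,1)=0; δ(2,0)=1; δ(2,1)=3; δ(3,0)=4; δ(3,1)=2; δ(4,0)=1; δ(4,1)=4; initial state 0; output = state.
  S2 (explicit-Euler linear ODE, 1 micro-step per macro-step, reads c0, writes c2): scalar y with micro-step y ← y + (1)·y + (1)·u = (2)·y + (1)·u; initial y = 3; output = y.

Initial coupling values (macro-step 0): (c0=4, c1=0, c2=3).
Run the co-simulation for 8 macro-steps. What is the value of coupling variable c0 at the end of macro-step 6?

macro 1: S0 reads c2=3 → after 1×micro: 0; S1 reads c2=3 → after 2×micro: 0; S2 reads c0=0 → after 1×micro: 6 ⇒ (c0=0, c1=0, c2=6)
macro 2: S0 reads c2=6 → after 1×micro: 0; S1 reads c2=6 → after 2×micro: 4; S2 reads c0=0 → after 1×micro: 12 ⇒ (c0=0, c1=4, c2=12)
macro 3: S0 reads c2=12 → after 1×micro: 3; S1 reads c2=12 → after 2×micro: 0; S2 reads c0=3 → after 1×micro: 27 ⇒ (c0=3, c1=0, c2=27)
macro 4: S0 reads c2=27 → after 1×micro: 2; S1 reads c2=27 → after 2×micro: 0; S2 reads c0=2 → after 1×micro: 56 ⇒ (c0=2, c1=0, c2=56)
macro 5: S0 reads c2=56 → after 1×micro: 3; S1 reads c2=56 → after 2×micro: 4; S2 reads c0=3 → after 1×micro: 115 ⇒ (c0=3, c1=4, c2=115)
macro 6: S0 reads c2=115 → after 1×micro: 2; S1 reads c2=115 → after 2×micro: 4; S2 reads c0=2 → after 1×micro: 232 ⇒ (c0=2, c1=4, c2=232)
macro 7: S0 reads c2=232 → after 1×micro: 3; S1 reads c2=232 → after 2×micro: 0; S2 reads c0=3 → after 1×micro: 467 ⇒ (c0=3, c1=0, c2=467)
macro 8: S0 reads c2=467 → after 1×micro: 2; S1 reads c2=467 → after 2×micro: 0; S2 reads c0=2 → after 1×micro: 936 ⇒ (c0=2, c1=0, c2=936)

c0 at macro-step 6 = 2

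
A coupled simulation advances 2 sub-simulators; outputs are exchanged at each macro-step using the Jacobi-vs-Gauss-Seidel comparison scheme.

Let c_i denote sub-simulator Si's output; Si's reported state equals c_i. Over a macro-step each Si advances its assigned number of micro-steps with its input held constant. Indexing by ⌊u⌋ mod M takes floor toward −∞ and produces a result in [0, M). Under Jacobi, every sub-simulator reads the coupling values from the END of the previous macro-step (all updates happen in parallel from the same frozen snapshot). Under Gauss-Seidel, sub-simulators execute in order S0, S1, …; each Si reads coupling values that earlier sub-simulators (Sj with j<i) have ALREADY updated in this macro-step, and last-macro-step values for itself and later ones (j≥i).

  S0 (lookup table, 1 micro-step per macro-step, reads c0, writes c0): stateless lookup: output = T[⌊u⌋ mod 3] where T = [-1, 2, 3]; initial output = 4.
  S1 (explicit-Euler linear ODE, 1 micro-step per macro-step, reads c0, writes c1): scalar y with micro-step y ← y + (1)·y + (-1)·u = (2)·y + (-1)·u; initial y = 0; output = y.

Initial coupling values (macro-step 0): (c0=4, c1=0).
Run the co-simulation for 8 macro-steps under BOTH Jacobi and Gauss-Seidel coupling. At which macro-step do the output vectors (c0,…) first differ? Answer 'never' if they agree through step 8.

first divergence at macro-step: 1

[Jacobi] macro 1: S0 reads c0=4 → after 1×micro: 2; S1 reads c0=4 → after 1×micro: -4 ⇒ (c0=2, c1=-4)
[Jacobi] macro 2: S0 reads c0=2 → after 1×micro: 3; S1 reads c0=2 → after 1×micro: -10 ⇒ (c0=3, c1=-10)
[Jacobi] macro 3: S0 reads c0=3 → after 1×micro: -1; S1 reads c0=3 → after 1×micro: -23 ⇒ (c0=-1, c1=-23)
[Jacobi] macro 4: S0 reads c0=-1 → after 1×micro: 3; S1 reads c0=-1 → after 1×micro: -45 ⇒ (c0=3, c1=-45)
[Jacobi] macro 5: S0 reads c0=3 → after 1×micro: -1; S1 reads c0=3 → after 1×micro: -93 ⇒ (c0=-1, c1=-93)
[Jacobi] macro 6: S0 reads c0=-1 → after 1×micro: 3; S1 reads c0=-1 → after 1×micro: -185 ⇒ (c0=3, c1=-185)
[Jacobi] macro 7: S0 reads c0=3 → after 1×micro: -1; S1 reads c0=3 → after 1×micro: -373 ⇒ (c0=-1, c1=-373)
[Jacobi] macro 8: S0 reads c0=-1 → after 1×micro: 3; S1 reads c0=-1 → after 1×micro: -745 ⇒ (c0=3, c1=-745)
[Gauss-Seidel] macro 1: S0 reads c0=4 → after 1×micro: 2; S1 reads c0=2 → after 1×micro: -2 ⇒ (c0=2, c1=-2)
[Gauss-Seidel] macro 2: S0 reads c0=2 → after 1×micro: 3; S1 reads c0=3 → after 1×micro: -7 ⇒ (c0=3, c1=-7)
[Gauss-Seidel] macro 3: S0 reads c0=3 → after 1×micro: -1; S1 reads c0=-1 → after 1×micro: -13 ⇒ (c0=-1, c1=-13)
[Gauss-Seidel] macro 4: S0 reads c0=-1 → after 1×micro: 3; S1 reads c0=3 → after 1×micro: -29 ⇒ (c0=3, c1=-29)
[Gauss-Seidel] macro 5: S0 reads c0=3 → after 1×micro: -1; S1 reads c0=-1 → after 1×micro: -57 ⇒ (c0=-1, c1=-57)
[Gauss-Seidel] macro 6: S0 reads c0=-1 → after 1×micro: 3; S1 reads c0=3 → after 1×micro: -117 ⇒ (c0=3, c1=-117)
[Gauss-Seidel] macro 7: S0 reads c0=3 → after 1×micro: -1; S1 reads c0=-1 → after 1×micro: -233 ⇒ (c0=-1, c1=-233)
[Gauss-Seidel] macro 8: S0 reads c0=-1 → after 1×micro: 3; S1 reads c0=3 → after 1×micro: -469 ⇒ (c0=3, c1=-469)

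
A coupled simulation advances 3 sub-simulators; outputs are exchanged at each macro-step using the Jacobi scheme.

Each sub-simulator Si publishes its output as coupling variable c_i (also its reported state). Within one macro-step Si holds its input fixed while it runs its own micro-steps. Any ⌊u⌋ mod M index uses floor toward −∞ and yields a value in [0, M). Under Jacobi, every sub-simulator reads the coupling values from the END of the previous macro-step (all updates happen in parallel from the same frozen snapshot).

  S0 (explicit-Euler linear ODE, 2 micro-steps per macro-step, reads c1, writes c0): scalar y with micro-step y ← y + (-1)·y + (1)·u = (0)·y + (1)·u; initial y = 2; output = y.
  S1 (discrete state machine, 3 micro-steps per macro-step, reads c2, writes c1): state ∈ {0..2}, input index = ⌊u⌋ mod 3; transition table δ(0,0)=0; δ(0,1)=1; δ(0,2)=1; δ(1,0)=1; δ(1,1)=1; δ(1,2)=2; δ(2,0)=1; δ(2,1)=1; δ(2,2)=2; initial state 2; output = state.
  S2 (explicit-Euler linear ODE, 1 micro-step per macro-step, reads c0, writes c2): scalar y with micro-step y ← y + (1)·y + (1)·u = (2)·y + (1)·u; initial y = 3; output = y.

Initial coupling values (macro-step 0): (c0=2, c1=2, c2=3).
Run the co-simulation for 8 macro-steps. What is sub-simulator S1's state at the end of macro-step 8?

macro 1: S0 reads c1=2 → after 2×micro: 2; S1 reads c2=3 → after 3×micro: 1; S2 reads c0=2 → after 1×micro: 8 ⇒ (c0=2, c1=1, c2=8)
macro 2: S0 reads c1=1 → after 2×micro: 1; S1 reads c2=8 → after 3×micro: 2; S2 reads c0=2 → after 1×micro: 18 ⇒ (c0=1, c1=2, c2=18)
macro 3: S0 reads c1=2 → after 2×micro: 2; S1 reads c2=18 → after 3×micro: 1; S2 reads c0=1 → after 1×micro: 37 ⇒ (c0=2, c1=1, c2=37)
macro 4: S0 reads c1=1 → after 2×micro: 1; S1 reads c2=37 → after 3×micro: 1; S2 reads c0=2 → after 1×micro: 76 ⇒ (c0=1, c1=1, c2=76)
macro 5: S0 reads c1=1 → after 2×micro: 1; S1 reads c2=76 → after 3×micro: 1; S2 reads c0=1 → after 1×micro: 153 ⇒ (c0=1, c1=1, c2=153)
macro 6: S0 reads c1=1 → after 2×micro: 1; S1 reads c2=153 → after 3×micro: 1; S2 reads c0=1 → after 1×micro: 307 ⇒ (c0=1, c1=1, c2=307)
macro 7: S0 reads c1=1 → after 2×micro: 1; S1 reads c2=307 → after 3×micro: 1; S2 reads c0=1 → after 1×micro: 615 ⇒ (c0=1, c1=1, c2=615)
macro 8: S0 reads c1=1 → after 2×micro: 1; S1 reads c2=615 → after 3×micro: 1; S2 reads c0=1 → after 1×micro: 1231 ⇒ (c0=1, c1=1, c2=1231)

S1 state at macro-step 8 = 1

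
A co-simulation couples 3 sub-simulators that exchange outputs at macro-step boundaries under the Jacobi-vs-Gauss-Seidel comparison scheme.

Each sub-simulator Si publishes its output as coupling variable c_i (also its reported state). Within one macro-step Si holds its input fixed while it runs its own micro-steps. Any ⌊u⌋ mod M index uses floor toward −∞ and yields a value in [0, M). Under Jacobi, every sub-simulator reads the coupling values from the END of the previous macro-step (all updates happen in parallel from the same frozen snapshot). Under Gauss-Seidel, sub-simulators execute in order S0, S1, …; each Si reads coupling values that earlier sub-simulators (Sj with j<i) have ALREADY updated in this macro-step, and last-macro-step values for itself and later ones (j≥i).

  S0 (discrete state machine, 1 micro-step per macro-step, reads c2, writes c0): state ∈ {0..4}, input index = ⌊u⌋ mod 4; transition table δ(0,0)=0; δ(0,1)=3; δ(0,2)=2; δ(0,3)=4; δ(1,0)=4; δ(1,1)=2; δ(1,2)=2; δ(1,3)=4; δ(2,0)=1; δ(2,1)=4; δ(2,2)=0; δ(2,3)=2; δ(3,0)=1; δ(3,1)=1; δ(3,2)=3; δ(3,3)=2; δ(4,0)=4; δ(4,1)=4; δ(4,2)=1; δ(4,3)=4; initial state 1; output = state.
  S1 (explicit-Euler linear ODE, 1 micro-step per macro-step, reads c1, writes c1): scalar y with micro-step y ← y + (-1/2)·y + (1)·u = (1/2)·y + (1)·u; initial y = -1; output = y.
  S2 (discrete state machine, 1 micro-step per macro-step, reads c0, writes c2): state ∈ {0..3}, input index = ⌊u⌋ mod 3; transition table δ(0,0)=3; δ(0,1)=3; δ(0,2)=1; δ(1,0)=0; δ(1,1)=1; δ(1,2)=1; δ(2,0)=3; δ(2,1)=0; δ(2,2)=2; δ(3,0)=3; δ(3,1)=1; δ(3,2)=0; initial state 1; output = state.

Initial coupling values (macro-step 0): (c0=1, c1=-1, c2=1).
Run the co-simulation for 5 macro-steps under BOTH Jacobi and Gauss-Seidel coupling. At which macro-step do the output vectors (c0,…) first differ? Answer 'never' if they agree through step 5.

[Jacobi] macro 1: S0 reads c2=1 → after 1×micro: 2; S1 reads c1=-1 → after 1×micro: -3/2; S2 reads c0=1 → after 1×micro: 1 ⇒ (c0=2, c1=-3/2, c2=1)
[Jacobi] macro 2: S0 reads c2=1 → after 1×micro: 4; S1 reads c1=-3/2 → after 1×micro: -9/4; S2 reads c0=2 → after 1×micro: 1 ⇒ (c0=4, c1=-9/4, c2=1)
[Jacobi] macro 3: S0 reads c2=1 → after 1×micro: 4; S1 reads c1=-9/4 → after 1×micro: -27/8; S2 reads c0=4 → after 1×micro: 1 ⇒ (c0=4, c1=-27/8, c2=1)
[Jacobi] macro 4: S0 reads c2=1 → after 1×micro: 4; S1 reads c1=-27/8 → after 1×micro: -81/16; S2 reads c0=4 → after 1×micro: 1 ⇒ (c0=4, c1=-81/16, c2=1)
[Jacobi] macro 5: S0 reads c2=1 → after 1×micro: 4; S1 reads c1=-81/16 → after 1×micro: -243/32; S2 reads c0=4 → after 1×micro: 1 ⇒ (c0=4, c1=-243/32, c2=1)
[Gauss-Seidel] macro 1: S0 reads c2=1 → after 1×micro: 2; S1 reads c1=-1 → after 1×micro: -3/2; S2 reads c0=2 → after 1×micro: 1 ⇒ (c0=2, c1=-3/2, c2=1)
[Gauss-Seidel] macro 2: S0 reads c2=1 → after 1×micro: 4; S1 reads c1=-3/2 → after 1×micro: -9/4; S2 reads c0=4 → after 1×micro: 1 ⇒ (c0=4, c1=-9/4, c2=1)
[Gauss-Seidel] macro 3: S0 reads c2=1 → after 1×micro: 4; S1 reads c1=-9/4 → after 1×micro: -27/8; S2 reads c0=4 → after 1×micro: 1 ⇒ (c0=4, c1=-27/8, c2=1)
[Gauss-Seidel] macro 4: S0 reads c2=1 → after 1×micro: 4; S1 reads c1=-27/8 → after 1×micro: -81/16; S2 reads c0=4 → after 1×micro: 1 ⇒ (c0=4, c1=-81/16, c2=1)
[Gauss-Seidel] macro 5: S0 reads c2=1 → after 1×micro: 4; S1 reads c1=-81/16 → after 1×micro: -243/32; S2 reads c0=4 → after 1×micro: 1 ⇒ (c0=4, c1=-243/32, c2=1)

first divergence at macro-step: never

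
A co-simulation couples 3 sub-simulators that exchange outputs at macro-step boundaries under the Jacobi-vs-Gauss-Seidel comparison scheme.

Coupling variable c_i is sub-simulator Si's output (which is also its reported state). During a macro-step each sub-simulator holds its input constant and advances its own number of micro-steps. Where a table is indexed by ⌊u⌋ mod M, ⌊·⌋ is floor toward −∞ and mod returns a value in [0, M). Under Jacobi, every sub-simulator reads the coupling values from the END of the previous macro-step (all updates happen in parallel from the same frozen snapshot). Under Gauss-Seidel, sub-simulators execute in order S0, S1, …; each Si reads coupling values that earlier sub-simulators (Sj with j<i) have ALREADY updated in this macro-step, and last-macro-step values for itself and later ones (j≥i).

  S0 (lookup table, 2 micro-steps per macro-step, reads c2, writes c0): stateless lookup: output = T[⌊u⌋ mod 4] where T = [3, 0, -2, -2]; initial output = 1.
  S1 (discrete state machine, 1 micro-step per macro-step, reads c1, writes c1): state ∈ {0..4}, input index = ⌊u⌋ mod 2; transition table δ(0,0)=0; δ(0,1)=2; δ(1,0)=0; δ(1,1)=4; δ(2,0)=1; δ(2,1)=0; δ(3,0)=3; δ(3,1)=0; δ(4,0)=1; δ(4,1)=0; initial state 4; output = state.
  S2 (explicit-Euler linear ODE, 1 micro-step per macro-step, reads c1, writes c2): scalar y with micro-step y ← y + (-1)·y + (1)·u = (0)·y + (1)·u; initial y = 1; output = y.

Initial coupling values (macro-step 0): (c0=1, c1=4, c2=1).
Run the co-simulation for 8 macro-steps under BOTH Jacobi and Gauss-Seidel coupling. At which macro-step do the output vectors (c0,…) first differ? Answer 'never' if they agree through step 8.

[Jacobi] macro 1: S0 reads c2=1 → after 2×micro: 0; S1 reads c1=4 → after 1×micro: 1; S2 reads c1=4 → after 1×micro: 4 ⇒ (c0=0, c1=1, c2=4)
[Jacobi] macro 2: S0 reads c2=4 → after 2×micro: 3; S1 reads c1=1 → after 1×micro: 4; S2 reads c1=1 → after 1×micro: 1 ⇒ (c0=3, c1=4, c2=1)
[Jacobi] macro 3: S0 reads c2=1 → after 2×micro: 0; S1 reads c1=4 → after 1×micro: 1; S2 reads c1=4 → after 1×micro: 4 ⇒ (c0=0, c1=1, c2=4)
[Jacobi] macro 4: S0 reads c2=4 → after 2×micro: 3; S1 reads c1=1 → after 1×micro: 4; S2 reads c1=1 → after 1×micro: 1 ⇒ (c0=3, c1=4, c2=1)
[Jacobi] macro 5: S0 reads c2=1 → after 2×micro: 0; S1 reads c1=4 → after 1×micro: 1; S2 reads c1=4 → after 1×micro: 4 ⇒ (c0=0, c1=1, c2=4)
[Jacobi] macro 6: S0 reads c2=4 → after 2×micro: 3; S1 reads c1=1 → after 1×micro: 4; S2 reads c1=1 → after 1×micro: 1 ⇒ (c0=3, c1=4, c2=1)
[Jacobi] macro 7: S0 reads c2=1 → after 2×micro: 0; S1 reads c1=4 → after 1×micro: 1; S2 reads c1=4 → after 1×micro: 4 ⇒ (c0=0, c1=1, c2=4)
[Jacobi] macro 8: S0 reads c2=4 → after 2×micro: 3; S1 reads c1=1 → after 1×micro: 4; S2 reads c1=1 → after 1×micro: 1 ⇒ (c0=3, c1=4, c2=1)
[Gauss-Seidel] macro 1: S0 reads c2=1 → after 2×micro: 0; S1 reads c1=4 → after 1×micro: 1; S2 reads c1=1 → after 1×micro: 1 ⇒ (c0=0, c1=1, c2=1)
[Gauss-Seidel] macro 2: S0 reads c2=1 → after 2×micro: 0; S1 reads c1=1 → after 1×micro: 4; S2 reads c1=4 → after 1×micro: 4 ⇒ (c0=0, c1=4, c2=4)
[Gauss-Seidel] macro 3: S0 reads c2=4 → after 2×micro: 3; S1 reads c1=4 → after 1×micro: 1; S2 reads c1=1 → after 1×micro: 1 ⇒ (c0=3, c1=1, c2=1)
[Gauss-Seidel] macro 4: S0 reads c2=1 → after 2×micro: 0; S1 reads c1=1 → after 1×micro: 4; S2 reads c1=4 → after 1×micro: 4 ⇒ (c0=0, c1=4, c2=4)
[Gauss-Seidel] macro 5: S0 reads c2=4 → after 2×micro: 3; S1 reads c1=4 → after 1×micro: 1; S2 reads c1=1 → after 1×micro: 1 ⇒ (c0=3, c1=1, c2=1)
[Gauss-Seidel] macro 6: S0 reads c2=1 → after 2×micro: 0; S1 reads c1=1 → after 1×micro: 4; S2 reads c1=4 → after 1×micro: 4 ⇒ (c0=0, c1=4, c2=4)
[Gauss-Seidel] macro 7: S0 reads c2=4 → after 2×micro: 3; S1 reads c1=4 → after 1×micro: 1; S2 reads c1=1 → after 1×micro: 1 ⇒ (c0=3, c1=1, c2=1)
[Gauss-Seidel] macro 8: S0 reads c2=1 → after 2×micro: 0; S1 reads c1=1 → after 1×micro: 4; S2 reads c1=4 → after 1×micro: 4 ⇒ (c0=0, c1=4, c2=4)

first divergence at macro-step: 1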